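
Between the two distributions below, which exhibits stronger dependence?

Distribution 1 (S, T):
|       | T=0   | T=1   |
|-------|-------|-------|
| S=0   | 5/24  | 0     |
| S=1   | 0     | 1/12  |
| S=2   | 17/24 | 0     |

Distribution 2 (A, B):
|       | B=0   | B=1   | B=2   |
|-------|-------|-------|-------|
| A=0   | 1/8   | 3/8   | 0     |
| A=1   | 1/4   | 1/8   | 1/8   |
Distribution 1 (S, T):
Marginal P(S) (row sums):
  P(S=0) = 5/24 + 0 = 5/24
  P(S=1) = 0 + 1/12 = 1/12
  P(S=2) = 17/24 + 0 = 17/24
Marginal P(T) (column sums):
  P(T=0) = 5/24 + 0 + 17/24 = 11/12
  P(T=1) = 0 + 1/12 + 0 = 1/12

H(S) = -[(5/24)·log₂(5/24) + (1/12)·log₂(1/12) + (17/24)·log₂(17/24)]
  = 0.4715 + 0.2987 + 0.3524
  = 1.1226 bits
H(T) = -[(11/12)·log₂(11/12) + (1/12)·log₂(1/12)]
  = 0.1151 + 0.2987
  = 0.4138 bits
H(S,T) = -[(5/24)·log₂(5/24) + (1/12)·log₂(1/12) + (17/24)·log₂(17/24)]
  = 0.4715 + 0.2987 + 0.3524
  = 1.1226 bits

I(S;T) = H(S) + H(T) - H(S,T)
  = 1.1226 + 0.4138 - 1.1226
  = 0.4138 bits

Distribution 2 (A, B):
Marginal P(A) (row sums):
  P(A=0) = 1/8 + 3/8 + 0 = 1/2
  P(A=1) = 1/4 + 1/8 + 1/8 = 1/2
Marginal P(B) (column sums):
  P(B=0) = 1/8 + 1/4 = 3/8
  P(B=1) = 3/8 + 1/8 = 1/2
  P(B=2) = 0 + 1/8 = 1/8

H(A) = -[(1/2)·log₂(1/2) + (1/2)·log₂(1/2)]
  = 0.5000 + 0.5000
  = 1.0000 bits
H(B) = -[(3/8)·log₂(3/8) + (1/2)·log₂(1/2) + (1/8)·log₂(1/8)]
  = 0.5306 + 0.5000 + 0.3750
  = 1.4056 bits
H(A,B) = -[(1/8)·log₂(1/8) + (3/8)·log₂(3/8) + (1/4)·log₂(1/4) + (1/8)·log₂(1/8) + (1/8)·log₂(1/8)]
  = 0.3750 + 0.5306 + 0.5000 + 0.3750 + 0.3750
  = 2.1556 bits

I(A;B) = H(A) + H(B) - H(A,B)
  = 1.0000 + 1.4056 - 2.1556
  = 0.2500 bits

I(S;T) = 0.4138 bits > I(A;B) = 0.2500 bits, so (S, T) has the higher mutual information (stronger dependence).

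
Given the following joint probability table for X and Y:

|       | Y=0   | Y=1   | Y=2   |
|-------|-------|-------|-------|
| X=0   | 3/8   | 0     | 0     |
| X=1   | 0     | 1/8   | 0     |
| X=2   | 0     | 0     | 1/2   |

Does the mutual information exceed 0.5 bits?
Marginal P(X) (row sums):
  P(X=0) = 3/8 + 0 + 0 = 3/8
  P(X=1) = 0 + 1/8 + 0 = 1/8
  P(X=2) = 0 + 0 + 1/2 = 1/2
Marginal P(Y) (column sums):
  P(Y=0) = 3/8 + 0 + 0 = 3/8
  P(Y=1) = 0 + 1/8 + 0 = 1/8
  P(Y=2) = 0 + 0 + 1/2 = 1/2

H(X) = -[(3/8)·log₂(3/8) + (1/8)·log₂(1/8) + (1/2)·log₂(1/2)]
  = 0.5306 + 0.3750 + 0.5000
  = 1.4056 bits
H(Y) = -[(3/8)·log₂(3/8) + (1/8)·log₂(1/8) + (1/2)·log₂(1/2)]
  = 0.5306 + 0.3750 + 0.5000
  = 1.4056 bits
H(X,Y) = -[(3/8)·log₂(3/8) + (1/8)·log₂(1/8) + (1/2)·log₂(1/2)]
  = 0.5306 + 0.3750 + 0.5000
  = 1.4056 bits

I(X;Y) = H(X) + H(Y) - H(X,Y)
  = 1.4056 + 1.4056 - 1.4056
  = 1.4056 bits

Yes. I(X;Y) = 1.4056 bits, which is > 0.5 bits.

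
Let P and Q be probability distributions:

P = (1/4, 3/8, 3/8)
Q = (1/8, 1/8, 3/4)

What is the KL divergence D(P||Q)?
D(P||Q) = Σ P(i) log₂(P(i)/Q(i))
  i=0: (1/4) × log₂((1/4)/(1/8)) = (1/4) × log₂(2) = 0.2500
  i=1: (3/8) × log₂((3/8)/(1/8)) = (3/8) × log₂(3) = 0.5944
  i=2: (3/8) × log₂((3/8)/(3/4)) = (3/8) × log₂(1/2) = -0.3750
D(P||Q) = 0.2500 + 0.5944 - 0.3750
  = 0.4694 bits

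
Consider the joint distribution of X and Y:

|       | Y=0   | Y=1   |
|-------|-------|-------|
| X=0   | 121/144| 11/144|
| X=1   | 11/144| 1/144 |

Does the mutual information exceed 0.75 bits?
Marginal P(X) (row sums):
  P(X=0) = 121/144 + 11/144 = 11/12
  P(X=1) = 11/144 + 1/144 = 1/12
Marginal P(Y) (column sums):
  P(Y=0) = 121/144 + 11/144 = 11/12
  P(Y=1) = 11/144 + 1/144 = 1/12

H(X) = -[(11/12)·log₂(11/12) + (1/12)·log₂(1/12)]
  = 0.1151 + 0.2987
  = 0.4138 bits
H(Y) = -[(11/12)·log₂(11/12) + (1/12)·log₂(1/12)]
  = 0.1151 + 0.2987
  = 0.4138 bits
H(X,Y) = -[(121/144)·log₂(121/144) + (11/144)·log₂(11/144) + (11/144)·log₂(11/144) + (1/144)·log₂(1/144)]
  = 0.2110 + 0.2834 + 0.2834 + 0.0498
  = 0.8276 bits

I(X;Y) = H(X) + H(Y) - H(X,Y)
  = 0.4138 + 0.4138 - 0.8276
  = 0.0000 bits

No. I(X;Y) = 0.0000 bits, which is ≤ 0.75 bits.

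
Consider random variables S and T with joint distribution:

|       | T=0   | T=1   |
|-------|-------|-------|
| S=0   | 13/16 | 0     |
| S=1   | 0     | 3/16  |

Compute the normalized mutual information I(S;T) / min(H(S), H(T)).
Marginal P(S) (row sums):
  P(S=0) = 13/16 + 0 = 13/16
  P(S=1) = 0 + 3/16 = 3/16
Marginal P(T) (column sums):
  P(T=0) = 13/16 + 0 = 13/16
  P(T=1) = 0 + 3/16 = 3/16

H(S) = -[(13/16)·log₂(13/16) + (3/16)·log₂(3/16)]
  = 0.2434 + 0.4528
  = 0.6962 bits
H(T) = -[(13/16)·log₂(13/16) + (3/16)·log₂(3/16)]
  = 0.2434 + 0.4528
  = 0.6962 bits
H(S,T) = -[(13/16)·log₂(13/16) + (3/16)·log₂(3/16)]
  = 0.2434 + 0.4528
  = 0.6962 bits

I(S;T) = H(S) + H(T) - H(S,T)
  = 0.6962 + 0.6962 - 0.6962
  = 0.6962 bits

min(H(S), H(T)) = min(0.6962, 0.6962) = 0.6962 bits
Normalized MI = 0.6962 / 0.6962 = 1.0000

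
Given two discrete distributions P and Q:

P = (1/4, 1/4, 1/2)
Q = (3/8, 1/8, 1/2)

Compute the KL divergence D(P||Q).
D(P||Q) = Σ P(i) log₂(P(i)/Q(i))
  i=0: (1/4) × log₂((1/4)/(3/8)) = (1/4) × log₂(2/3) = -0.1462
  i=1: (1/4) × log₂((1/4)/(1/8)) = (1/4) × log₂(2) = 0.2500
  i=2: (1/2) × log₂((1/2)/(1/2)) = (1/2) × log₂(1) = 0.0000
D(P||Q) = -0.1462 + 0.2500 + 0.0000
  = 0.1038 bits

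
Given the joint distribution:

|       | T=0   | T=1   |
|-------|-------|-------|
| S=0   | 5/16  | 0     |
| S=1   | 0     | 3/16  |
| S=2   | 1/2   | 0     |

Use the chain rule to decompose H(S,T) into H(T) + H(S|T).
By the chain rule: H(S,T) = H(T) + H(S|T)

Marginal P(T) (column sums):
  P(T=0) = 5/16 + 0 + 1/2 = 13/16
  P(T=1) = 0 + 3/16 + 0 = 3/16
H(T) = -[(13/16)·log₂(13/16) + (3/16)·log₂(3/16)]
  = 0.2434 + 0.4528
  = 0.6962 bits
H(S|T) = -Σ P(S,T)·log₂ P(S|T), where P(S|T) = P(S,T) / P(T)
  (cells with P(S,T) = 0 contribute 0)
  (S=0,T=0): P(S|T) = (5/16)/(13/16) = 5/13;  -(5/16)·log₂(5/13) = 0.4308
  (S=1,T=1): P(S|T) = (3/16)/(3/16) = 1;  -(3/16)·log₂(1) = 0.0000
  (S=2,T=0): P(S|T) = (1/2)/(13/16) = 8/13;  -(1/2)·log₂(8/13) = 0.3502
H(S|T) = 0.4308 + 0.0000 + 0.3502
  = 0.7810 bits

H(S,T) = H(T) + H(S|T) = 0.6962 + 0.7810 = 1.4772 bits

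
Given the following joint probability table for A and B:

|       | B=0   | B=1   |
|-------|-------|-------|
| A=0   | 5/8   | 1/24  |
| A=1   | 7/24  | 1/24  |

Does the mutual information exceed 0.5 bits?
Marginal P(A) (row sums):
  P(A=0) = 5/8 + 1/24 = 2/3
  P(A=1) = 7/24 + 1/24 = 1/3
Marginal P(B) (column sums):
  P(B=0) = 5/8 + 7/24 = 11/12
  P(B=1) = 1/24 + 1/24 = 1/12

H(A) = -[(2/3)·log₂(2/3) + (1/3)·log₂(1/3)]
  = 0.3900 + 0.5283
  = 0.9183 bits
H(B) = -[(11/12)·log₂(11/12) + (1/12)·log₂(1/12)]
  = 0.1151 + 0.2987
  = 0.4138 bits
H(A,B) = -[(5/8)·log₂(5/8) + (1/24)·log₂(1/24) + (7/24)·log₂(7/24) + (1/24)·log₂(1/24)]
  = 0.4238 + 0.1910 + 0.5185 + 0.1910
  = 1.3243 bits

I(A;B) = H(A) + H(B) - H(A,B)
  = 0.9183 + 0.4138 - 1.3243
  = 0.0078 bits

No. I(A;B) = 0.0078 bits, which is ≤ 0.5 bits.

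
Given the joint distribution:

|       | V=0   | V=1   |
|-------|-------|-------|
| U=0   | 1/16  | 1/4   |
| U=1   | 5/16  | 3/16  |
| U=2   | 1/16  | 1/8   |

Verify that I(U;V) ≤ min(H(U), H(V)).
Marginal P(U) (row sums):
  P(U=0) = 1/16 + 1/4 = 5/16
  P(U=1) = 5/16 + 3/16 = 1/2
  P(U=2) = 1/16 + 1/8 = 3/16
Marginal P(V) (column sums):
  P(V=0) = 1/16 + 5/16 + 1/16 = 7/16
  P(V=1) = 1/4 + 3/16 + 1/8 = 9/16

H(U) = -[(5/16)·log₂(5/16) + (1/2)·log₂(1/2) + (3/16)·log₂(3/16)]
  = 0.5244 + 0.5000 + 0.4528
  = 1.4772 bits
H(V) = -[(7/16)·log₂(7/16) + (9/16)·log₂(9/16)]
  = 0.5218 + 0.4669
  = 0.9887 bits
H(U,V) = -[(1/16)·log₂(1/16) + (1/4)·log₂(1/4) + (5/16)·log₂(5/16) + (3/16)·log₂(3/16) + (1/16)·log₂(1/16) + (1/8)·log₂(1/8)]
  = 0.2500 + 0.5000 + 0.5244 + 0.4528 + 0.2500 + 0.3750
  = 2.3522 bits

I(U;V) = H(U) + H(V) - H(U,V)
  = 1.4772 + 0.9887 - 2.3522
  = 0.1137 bits

min(H(U), H(V)) = min(1.4772, 0.9887) = 0.9887 bits
Since 0.1137 ≤ 0.9887, the bound is satisfied ✓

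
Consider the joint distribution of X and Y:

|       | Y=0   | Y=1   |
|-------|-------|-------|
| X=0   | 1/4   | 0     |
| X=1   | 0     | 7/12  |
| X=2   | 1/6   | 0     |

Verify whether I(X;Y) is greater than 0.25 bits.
Marginal P(X) (row sums):
  P(X=0) = 1/4 + 0 = 1/4
  P(X=1) = 0 + 7/12 = 7/12
  P(X=2) = 1/6 + 0 = 1/6
Marginal P(Y) (column sums):
  P(Y=0) = 1/4 + 0 + 1/6 = 5/12
  P(Y=1) = 0 + 7/12 + 0 = 7/12

H(X) = -[(1/4)·log₂(1/4) + (7/12)·log₂(7/12) + (1/6)·log₂(1/6)]
  = 0.5000 + 0.4536 + 0.4308
  = 1.3844 bits
H(Y) = -[(5/12)·log₂(5/12) + (7/12)·log₂(7/12)]
  = 0.5263 + 0.4536
  = 0.9799 bits
H(X,Y) = -[(1/4)·log₂(1/4) + (7/12)·log₂(7/12) + (1/6)·log₂(1/6)]
  = 0.5000 + 0.4536 + 0.4308
  = 1.3844 bits

I(X;Y) = H(X) + H(Y) - H(X,Y)
  = 1.3844 + 0.9799 - 1.3844
  = 0.9799 bits

Yes. I(X;Y) = 0.9799 bits, which is > 0.25 bits.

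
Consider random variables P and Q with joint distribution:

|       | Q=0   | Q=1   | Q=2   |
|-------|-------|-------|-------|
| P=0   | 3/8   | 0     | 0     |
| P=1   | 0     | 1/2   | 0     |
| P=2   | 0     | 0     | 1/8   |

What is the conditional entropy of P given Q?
Marginal P(Q) (column sums):
  P(Q=0) = 3/8 + 0 + 0 = 3/8
  P(Q=1) = 0 + 1/2 + 0 = 1/2
  P(Q=2) = 0 + 0 + 1/8 = 1/8

H(P|Q) = -Σ P(P,Q)·log₂ P(P|Q), where P(P|Q) = P(P,Q) / P(Q)
  (cells with P(P,Q) = 0 contribute 0)
  (P=0,Q=0): P(P|Q) = (3/8)/(3/8) = 1;  -(3/8)·log₂(1) = 0.0000
  (P=1,Q=1): P(P|Q) = (1/2)/(1/2) = 1;  -(1/2)·log₂(1) = 0.0000
  (P=2,Q=2): P(P|Q) = (1/8)/(1/8) = 1;  -(1/8)·log₂(1) = 0.0000
H(P|Q) = 0.0000 + 0.0000 + 0.0000
  = 0.0000 bits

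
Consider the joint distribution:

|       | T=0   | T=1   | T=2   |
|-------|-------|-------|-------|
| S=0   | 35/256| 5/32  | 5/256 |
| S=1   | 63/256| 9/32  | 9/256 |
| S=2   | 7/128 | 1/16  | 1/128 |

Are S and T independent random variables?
Marginal P(S) (row sums):
  P(S=0) = 35/256 + 5/32 + 5/256 = 5/16
  P(S=1) = 63/256 + 9/32 + 9/256 = 9/16
  P(S=2) = 7/128 + 1/16 + 1/128 = 1/8
Marginal P(T) (column sums):
  P(T=0) = 35/256 + 63/256 + 7/128 = 7/16
  P(T=1) = 5/32 + 9/32 + 1/16 = 1/2
  P(T=2) = 5/256 + 9/256 + 1/128 = 1/16

S and T are independent iff P(S=i,T=j) = P(S=i)·P(T=j) for every cell.
  P(S=0)·P(T=0) = 5/16 × 7/16 = 35/256 = P(S=0,T=0) ✓
  P(S=0)·P(T=1) = 5/16 × 1/2 = 5/32 = P(S=0,T=1) ✓
  P(S=0)·P(T=2) = 5/16 × 1/16 = 5/256 = P(S=0,T=2) ✓
  P(S=1)·P(T=0) = 9/16 × 7/16 = 63/256 = P(S=1,T=0) ✓
  P(S=1)·P(T=1) = 9/16 × 1/2 = 9/32 = P(S=1,T=1) ✓
  P(S=1)·P(T=2) = 9/16 × 1/16 = 9/256 = P(S=1,T=2) ✓
  P(S=2)·P(T=0) = 1/8 × 7/16 = 7/128 = P(S=2,T=0) ✓
  P(S=2)·P(T=1) = 1/8 × 1/2 = 1/16 = P(S=2,T=1) ✓
  P(S=2)·P(T=2) = 1/8 × 1/16 = 1/128 = P(S=2,T=2) ✓

Yes, S and T are independent: every cell factors, so I(S;T) = 0 bits.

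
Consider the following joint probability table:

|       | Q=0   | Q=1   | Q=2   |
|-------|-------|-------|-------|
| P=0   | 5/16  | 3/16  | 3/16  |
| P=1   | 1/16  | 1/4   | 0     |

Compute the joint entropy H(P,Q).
H(P,Q) = -Σ P(P,Q) log₂ P(P,Q), summed over the non-zero cells:
H(P,Q) = -[(5/16)·log₂(5/16) + (3/16)·log₂(3/16) + (3/16)·log₂(3/16) + (1/16)·log₂(1/16) + (1/4)·log₂(1/4)]
  = 0.5244 + 0.4528 + 0.4528 + 0.2500 + 0.5000
  = 2.1800 bits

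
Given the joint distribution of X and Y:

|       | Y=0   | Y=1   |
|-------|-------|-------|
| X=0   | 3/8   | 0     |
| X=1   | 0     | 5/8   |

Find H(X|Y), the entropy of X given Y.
Marginal P(Y) (column sums):
  P(Y=0) = 3/8 + 0 = 3/8
  P(Y=1) = 0 + 5/8 = 5/8

H(X|Y) = -Σ P(X,Y)·log₂ P(X|Y), where P(X|Y) = P(X,Y) / P(Y)
  (cells with P(X,Y) = 0 contribute 0)
  (X=0,Y=0): P(X|Y) = (3/8)/(3/8) = 1;  -(3/8)·log₂(1) = 0.0000
  (X=1,Y=1): P(X|Y) = (5/8)/(5/8) = 1;  -(5/8)·log₂(1) = 0.0000
H(X|Y) = 0.0000 + 0.0000
  = 0.0000 bits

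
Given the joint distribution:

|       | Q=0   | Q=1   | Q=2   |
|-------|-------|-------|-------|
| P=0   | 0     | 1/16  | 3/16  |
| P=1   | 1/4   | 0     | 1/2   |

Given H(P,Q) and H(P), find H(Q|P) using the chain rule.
From the chain rule: H(P,Q) = H(P) + H(Q|P)
Therefore: H(Q|P) = H(P,Q) - H(P)

H(P,Q) = -[(1/16)·log₂(1/16) + (3/16)·log₂(3/16) + (1/4)·log₂(1/4) + (1/2)·log₂(1/2)]
  = 0.2500 + 0.4528 + 0.5000 + 0.5000
  = 1.7028 bits
Marginal P(P) (row sums):
  P(P=0) = 0 + 1/16 + 3/16 = 1/4
  P(P=1) = 1/4 + 0 + 1/2 = 3/4
H(P) = -[(1/4)·log₂(1/4) + (3/4)·log₂(3/4)]
  = 0.5000 + 0.3113
  = 0.8113 bits

H(Q|P) = 1.7028 - 0.8113 = 0.8915 bits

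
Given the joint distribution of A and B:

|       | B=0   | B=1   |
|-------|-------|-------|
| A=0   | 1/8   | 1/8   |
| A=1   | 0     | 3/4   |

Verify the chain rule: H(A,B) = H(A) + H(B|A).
Left side:
H(A,B) = -[(1/8)·log₂(1/8) + (1/8)·log₂(1/8) + (3/4)·log₂(3/4)]
  = 0.3750 + 0.3750 + 0.3113
  = 1.0613 bits

Right side:
Marginal P(A) (row sums):
  P(A=0) = 1/8 + 1/8 = 1/4
  P(A=1) = 0 + 3/4 = 3/4
H(A) = -[(1/4)·log₂(1/4) + (3/4)·log₂(3/4)]
  = 0.5000 + 0.3113
  = 0.8113 bits
H(B|A) = -Σ P(A,B)·log₂ P(B|A), where P(B|A) = P(A,B) / P(A)
  (cells with P(A,B) = 0 contribute 0)
  (A=0,B=0): P(B|A) = (1/8)/(1/4) = 1/2;  -(1/8)·log₂(1/2) = 0.1250
  (A=0,B=1): P(B|A) = (1/8)/(1/4) = 1/2;  -(1/8)·log₂(1/2) = 0.1250
  (A=1,B=1): P(B|A) = (3/4)/(3/4) = 1;  -(3/4)·log₂(1) = 0.0000
H(B|A) = 0.1250 + 0.1250 + 0.0000
  = 0.2500 bits
H(A) + H(B|A) = 0.8113 + 0.2500 = 1.0613 bits

Both sides equal 1.0613 bits, so the chain rule holds ✓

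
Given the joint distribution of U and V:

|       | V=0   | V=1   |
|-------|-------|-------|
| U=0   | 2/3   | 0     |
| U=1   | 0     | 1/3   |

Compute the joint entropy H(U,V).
H(U,V) = -Σ P(U,V) log₂ P(U,V), summed over the non-zero cells:
H(U,V) = -[(2/3)·log₂(2/3) + (1/3)·log₂(1/3)]
  = 0.3900 + 0.5283
  = 0.9183 bits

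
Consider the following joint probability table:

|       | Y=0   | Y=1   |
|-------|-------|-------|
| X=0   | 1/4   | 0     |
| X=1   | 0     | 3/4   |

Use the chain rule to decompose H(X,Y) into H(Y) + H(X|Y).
By the chain rule: H(X,Y) = H(Y) + H(X|Y)

Marginal P(Y) (column sums):
  P(Y=0) = 1/4 + 0 = 1/4
  P(Y=1) = 0 + 3/4 = 3/4
H(Y) = -[(1/4)·log₂(1/4) + (3/4)·log₂(3/4)]
  = 0.5000 + 0.3113
  = 0.8113 bits
H(X|Y) = -Σ P(X,Y)·log₂ P(X|Y), where P(X|Y) = P(X,Y) / P(Y)
  (cells with P(X,Y) = 0 contribute 0)
  (X=0,Y=0): P(X|Y) = (1/4)/(1/4) = 1;  -(1/4)·log₂(1) = 0.0000
  (X=1,Y=1): P(X|Y) = (3/4)/(3/4) = 1;  -(3/4)·log₂(1) = 0.0000
H(X|Y) = 0.0000 + 0.0000
  = 0.0000 bits

H(X,Y) = H(Y) + H(X|Y) = 0.8113 + 0.0000 = 0.8113 bits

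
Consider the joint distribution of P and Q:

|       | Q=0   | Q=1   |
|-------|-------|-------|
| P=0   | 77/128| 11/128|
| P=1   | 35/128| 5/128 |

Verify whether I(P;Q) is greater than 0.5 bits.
Marginal P(P) (row sums):
  P(P=0) = 77/128 + 11/128 = 11/16
  P(P=1) = 35/128 + 5/128 = 5/16
Marginal P(Q) (column sums):
  P(Q=0) = 77/128 + 35/128 = 7/8
  P(Q=1) = 11/128 + 5/128 = 1/8

H(P) = -[(11/16)·log₂(11/16) + (5/16)·log₂(5/16)]
  = 0.3716 + 0.5244
  = 0.8960 bits
H(Q) = -[(7/8)·log₂(7/8) + (1/8)·log₂(1/8)]
  = 0.1686 + 0.3750
  = 0.5436 bits
H(P,Q) = -[(77/128)·log₂(77/128) + (11/128)·log₂(11/128) + (35/128)·log₂(35/128) + (5/128)·log₂(5/128)]
  = 0.4411 + 0.3043 + 0.5115 + 0.1827
  = 1.4396 bits

I(P;Q) = H(P) + H(Q) - H(P,Q)
  = 0.8960 + 0.5436 - 1.4396
  = 0.0000 bits

No. I(P;Q) = 0.0000 bits, which is ≤ 0.5 bits.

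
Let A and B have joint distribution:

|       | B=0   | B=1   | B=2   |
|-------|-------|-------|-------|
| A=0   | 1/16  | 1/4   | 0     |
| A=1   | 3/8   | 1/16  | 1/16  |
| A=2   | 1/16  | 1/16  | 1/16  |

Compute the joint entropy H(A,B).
H(A,B) = -Σ P(A,B) log₂ P(A,B), summed over the non-zero cells:
H(A,B) = -[(1/16)·log₂(1/16) + (1/4)·log₂(1/4) + (3/8)·log₂(3/8) + (1/16)·log₂(1/16) + (1/16)·log₂(1/16) + (1/16)·log₂(1/16) + (1/16)·log₂(1/16) + (1/16)·log₂(1/16)]
  = 0.2500 + 0.5000 + 0.5306 + 0.2500 + 0.2500 + 0.2500 + 0.2500 + 0.2500
  = 2.5306 bits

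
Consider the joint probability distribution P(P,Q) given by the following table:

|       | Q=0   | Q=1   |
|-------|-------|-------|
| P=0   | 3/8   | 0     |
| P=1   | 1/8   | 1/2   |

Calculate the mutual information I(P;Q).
Marginal P(P) (row sums):
  P(P=0) = 3/8 + 0 = 3/8
  P(P=1) = 1/8 + 1/2 = 5/8
Marginal P(Q) (column sums):
  P(Q=0) = 3/8 + 1/8 = 1/2
  P(Q=1) = 0 + 1/2 = 1/2

H(P) = -[(3/8)·log₂(3/8) + (5/8)·log₂(5/8)]
  = 0.5306 + 0.4238
  = 0.9544 bits
H(Q) = -[(1/2)·log₂(1/2) + (1/2)·log₂(1/2)]
  = 0.5000 + 0.5000
  = 1.0000 bits
H(P,Q) = -[(3/8)·log₂(3/8) + (1/8)·log₂(1/8) + (1/2)·log₂(1/2)]
  = 0.5306 + 0.3750 + 0.5000
  = 1.4056 bits

I(P;Q) = H(P) + H(Q) - H(P,Q)
  = 0.9544 + 1.0000 - 1.4056
  = 0.5488 bits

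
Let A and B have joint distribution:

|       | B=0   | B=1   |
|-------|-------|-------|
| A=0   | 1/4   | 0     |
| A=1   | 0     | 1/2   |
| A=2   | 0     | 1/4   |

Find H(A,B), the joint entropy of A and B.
H(A,B) = -Σ P(A,B) log₂ P(A,B), summed over the non-zero cells:
H(A,B) = -[(1/4)·log₂(1/4) + (1/2)·log₂(1/2) + (1/4)·log₂(1/4)]
  = 0.5000 + 0.5000 + 0.5000
  = 1.5000 bits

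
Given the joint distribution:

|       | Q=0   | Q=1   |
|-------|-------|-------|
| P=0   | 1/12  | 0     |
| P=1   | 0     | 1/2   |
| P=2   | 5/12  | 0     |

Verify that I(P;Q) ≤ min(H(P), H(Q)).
Marginal P(P) (row sums):
  P(P=0) = 1/12 + 0 = 1/12
  P(P=1) = 0 + 1/2 = 1/2
  P(P=2) = 5/12 + 0 = 5/12
Marginal P(Q) (column sums):
  P(Q=0) = 1/12 + 0 + 5/12 = 1/2
  P(Q=1) = 0 + 1/2 + 0 = 1/2

H(P) = -[(1/12)·log₂(1/12) + (1/2)·log₂(1/2) + (5/12)·log₂(5/12)]
  = 0.2987 + 0.5000 + 0.5263
  = 1.3250 bits
H(Q) = -[(1/2)·log₂(1/2) + (1/2)·log₂(1/2)]
  = 0.5000 + 0.5000
  = 1.0000 bits
H(P,Q) = -[(1/12)·log₂(1/12) + (1/2)·log₂(1/2) + (5/12)·log₂(5/12)]
  = 0.2987 + 0.5000 + 0.5263
  = 1.3250 bits

I(P;Q) = H(P) + H(Q) - H(P,Q)
  = 1.3250 + 1.0000 - 1.3250
  = 1.0000 bits

min(H(P), H(Q)) = min(1.3250, 1.0000) = 1.0000 bits
Since 1.0000 ≤ 1.0000, the bound is satisfied ✓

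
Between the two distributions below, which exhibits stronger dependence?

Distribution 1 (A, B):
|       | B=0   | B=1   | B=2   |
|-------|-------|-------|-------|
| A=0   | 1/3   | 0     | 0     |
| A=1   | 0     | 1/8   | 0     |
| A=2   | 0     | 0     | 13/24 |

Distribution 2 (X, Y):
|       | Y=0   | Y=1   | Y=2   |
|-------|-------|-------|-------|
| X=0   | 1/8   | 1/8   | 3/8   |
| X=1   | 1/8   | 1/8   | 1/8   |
Distribution 1 (A, B):
Marginal P(A) (row sums):
  P(A=0) = 1/3 + 0 + 0 = 1/3
  P(A=1) = 0 + 1/8 + 0 = 1/8
  P(A=2) = 0 + 0 + 13/24 = 13/24
Marginal P(B) (column sums):
  P(B=0) = 1/3 + 0 + 0 = 1/3
  P(B=1) = 0 + 1/8 + 0 = 1/8
  P(B=2) = 0 + 0 + 13/24 = 13/24

H(A) = -[(1/3)·log₂(1/3) + (1/8)·log₂(1/8) + (13/24)·log₂(13/24)]
  = 0.5283 + 0.3750 + 0.4791
  = 1.3824 bits
H(B) = -[(1/3)·log₂(1/3) + (1/8)·log₂(1/8) + (13/24)·log₂(13/24)]
  = 0.5283 + 0.3750 + 0.4791
  = 1.3824 bits
H(A,B) = -[(1/3)·log₂(1/3) + (1/8)·log₂(1/8) + (13/24)·log₂(13/24)]
  = 0.5283 + 0.3750 + 0.4791
  = 1.3824 bits

I(A;B) = H(A) + H(B) - H(A,B)
  = 1.3824 + 1.3824 - 1.3824
  = 1.3824 bits

Distribution 2 (X, Y):
Marginal P(X) (row sums):
  P(X=0) = 1/8 + 1/8 + 3/8 = 5/8
  P(X=1) = 1/8 + 1/8 + 1/8 = 3/8
Marginal P(Y) (column sums):
  P(Y=0) = 1/8 + 1/8 = 1/4
  P(Y=1) = 1/8 + 1/8 = 1/4
  P(Y=2) = 3/8 + 1/8 = 1/2

H(X) = -[(5/8)·log₂(5/8) + (3/8)·log₂(3/8)]
  = 0.4238 + 0.5306
  = 0.9544 bits
H(Y) = -[(1/4)·log₂(1/4) + (1/4)·log₂(1/4) + (1/2)·log₂(1/2)]
  = 0.5000 + 0.5000 + 0.5000
  = 1.5000 bits
H(X,Y) = -[(1/8)·log₂(1/8) + (1/8)·log₂(1/8) + (3/8)·log₂(3/8) + (1/8)·log₂(1/8) + (1/8)·log₂(1/8) + (1/8)·log₂(1/8)]
  = 0.3750 + 0.3750 + 0.5306 + 0.3750 + 0.3750 + 0.3750
  = 2.4056 bits

I(X;Y) = H(X) + H(Y) - H(X,Y)
  = 0.9544 + 1.5000 - 2.4056
  = 0.0488 bits

I(A;B) = 1.3824 bits > I(X;Y) = 0.0488 bits, so (A, B) has the higher mutual information (stronger dependence).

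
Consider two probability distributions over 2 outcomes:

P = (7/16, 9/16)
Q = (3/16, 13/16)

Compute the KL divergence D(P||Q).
D(P||Q) = Σ P(i) log₂(P(i)/Q(i))
  i=0: (7/16) × log₂((7/16)/(3/16)) = (7/16) × log₂(7/3) = 0.5348
  i=1: (9/16) × log₂((9/16)/(13/16)) = (9/16) × log₂(9/13) = -0.2984
D(P||Q) = 0.5348 - 0.2984
  = 0.2364 bits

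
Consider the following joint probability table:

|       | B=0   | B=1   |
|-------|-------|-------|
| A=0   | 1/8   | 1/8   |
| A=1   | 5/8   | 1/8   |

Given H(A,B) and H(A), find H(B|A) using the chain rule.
From the chain rule: H(A,B) = H(A) + H(B|A)
Therefore: H(B|A) = H(A,B) - H(A)

H(A,B) = -[(1/8)·log₂(1/8) + (1/8)·log₂(1/8) + (5/8)·log₂(5/8) + (1/8)·log₂(1/8)]
  = 0.3750 + 0.3750 + 0.4238 + 0.3750
  = 1.5488 bits
Marginal P(A) (row sums):
  P(A=0) = 1/8 + 1/8 = 1/4
  P(A=1) = 5/8 + 1/8 = 3/4
H(A) = -[(1/4)·log₂(1/4) + (3/4)·log₂(3/4)]
  = 0.5000 + 0.3113
  = 0.8113 bits

H(B|A) = 1.5488 - 0.8113 = 0.7375 bits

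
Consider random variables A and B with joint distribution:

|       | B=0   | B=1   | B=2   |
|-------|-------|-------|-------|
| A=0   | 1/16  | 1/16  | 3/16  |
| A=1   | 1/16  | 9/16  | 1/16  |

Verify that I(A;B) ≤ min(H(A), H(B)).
Marginal P(A) (row sums):
  P(A=0) = 1/16 + 1/16 + 3/16 = 5/16
  P(A=1) = 1/16 + 9/16 + 1/16 = 11/16
Marginal P(B) (column sums):
  P(B=0) = 1/16 + 1/16 = 1/8
  P(B=1) = 1/16 + 9/16 = 5/8
  P(B=2) = 3/16 + 1/16 = 1/4

H(A) = -[(5/16)·log₂(5/16) + (11/16)·log₂(11/16)]
  = 0.5244 + 0.3716
  = 0.8960 bits
H(B) = -[(1/8)·log₂(1/8) + (5/8)·log₂(5/8) + (1/4)·log₂(1/4)]
  = 0.3750 + 0.4238 + 0.5000
  = 1.2988 bits
H(A,B) = -[(1/16)·log₂(1/16) + (1/16)·log₂(1/16) + (3/16)·log₂(3/16) + (1/16)·log₂(1/16) + (9/16)·log₂(9/16) + (1/16)·log₂(1/16)]
  = 0.2500 + 0.2500 + 0.4528 + 0.2500 + 0.4669 + 0.2500
  = 1.9197 bits

I(A;B) = H(A) + H(B) - H(A,B)
  = 0.8960 + 1.2988 - 1.9197
  = 0.2751 bits

min(H(A), H(B)) = min(0.8960, 1.2988) = 0.8960 bits
Since 0.2751 ≤ 0.8960, the bound is satisfied ✓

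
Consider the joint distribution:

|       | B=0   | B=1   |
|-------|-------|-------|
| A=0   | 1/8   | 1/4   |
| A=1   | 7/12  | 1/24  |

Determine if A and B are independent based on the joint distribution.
Marginal P(A) (row sums):
  P(A=0) = 1/8 + 1/4 = 3/8
  P(A=1) = 7/12 + 1/24 = 5/8
Marginal P(B) (column sums):
  P(B=0) = 1/8 + 7/12 = 17/24
  P(B=1) = 1/4 + 1/24 = 7/24

A and B are independent iff P(A=i,B=j) = P(A=i)·P(B=j) for every cell.
  P(A=0)·P(B=0) = 3/8 × 17/24 = 17/64, but P(A=0,B=0) = 1/8 ✗

No, A and B are not independent. Quantitatively, I(A;B) > 0:

H(A) = -[(3/8)·log₂(3/8) + (5/8)·log₂(5/8)]
  = 0.5306 + 0.4238
  = 0.9544 bits
H(B) = -[(17/24)·log₂(17/24) + (7/24)·log₂(7/24)]
  = 0.3524 + 0.5185
  = 0.8709 bits
H(A,B) = -[(1/8)·log₂(1/8) + (1/4)·log₂(1/4) + (7/12)·log₂(7/12) + (1/24)·log₂(1/24)]
  = 0.3750 + 0.5000 + 0.4536 + 0.1910
  = 1.5196 bits
I(A;B) = H(A) + H(B) - H(A,B) = 0.9544 + 0.8709 - 1.5196 = 0.3057 bits > 0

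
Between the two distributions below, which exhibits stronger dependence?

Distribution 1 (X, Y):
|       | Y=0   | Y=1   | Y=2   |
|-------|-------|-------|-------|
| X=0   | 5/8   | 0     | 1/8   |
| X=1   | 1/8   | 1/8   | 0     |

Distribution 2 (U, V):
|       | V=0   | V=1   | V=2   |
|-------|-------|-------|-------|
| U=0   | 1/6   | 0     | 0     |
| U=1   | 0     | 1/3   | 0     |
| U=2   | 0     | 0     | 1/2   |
Distribution 1 (X, Y):
Marginal P(X) (row sums):
  P(X=0) = 5/8 + 0 + 1/8 = 3/4
  P(X=1) = 1/8 + 1/8 + 0 = 1/4
Marginal P(Y) (column sums):
  P(Y=0) = 5/8 + 1/8 = 3/4
  P(Y=1) = 0 + 1/8 = 1/8
  P(Y=2) = 1/8 + 0 = 1/8

H(X) = -[(3/4)·log₂(3/4) + (1/4)·log₂(1/4)]
  = 0.3113 + 0.5000
  = 0.8113 bits
H(Y) = -[(3/4)·log₂(3/4) + (1/8)·log₂(1/8) + (1/8)·log₂(1/8)]
  = 0.3113 + 0.3750 + 0.3750
  = 1.0613 bits
H(X,Y) = -[(5/8)·log₂(5/8) + (1/8)·log₂(1/8) + (1/8)·log₂(1/8) + (1/8)·log₂(1/8)]
  = 0.4238 + 0.3750 + 0.3750 + 0.3750
  = 1.5488 bits

I(X;Y) = H(X) + H(Y) - H(X,Y)
  = 0.8113 + 1.0613 - 1.5488
  = 0.3238 bits

Distribution 2 (U, V):
Marginal P(U) (row sums):
  P(U=0) = 1/6 + 0 + 0 = 1/6
  P(U=1) = 0 + 1/3 + 0 = 1/3
  P(U=2) = 0 + 0 + 1/2 = 1/2
Marginal P(V) (column sums):
  P(V=0) = 1/6 + 0 + 0 = 1/6
  P(V=1) = 0 + 1/3 + 0 = 1/3
  P(V=2) = 0 + 0 + 1/2 = 1/2

H(U) = -[(1/6)·log₂(1/6) + (1/3)·log₂(1/3) + (1/2)·log₂(1/2)]
  = 0.4308 + 0.5283 + 0.5000
  = 1.4591 bits
H(V) = -[(1/6)·log₂(1/6) + (1/3)·log₂(1/3) + (1/2)·log₂(1/2)]
  = 0.4308 + 0.5283 + 0.5000
  = 1.4591 bits
H(U,V) = -[(1/6)·log₂(1/6) + (1/3)·log₂(1/3) + (1/2)·log₂(1/2)]
  = 0.4308 + 0.5283 + 0.5000
  = 1.4591 bits

I(U;V) = H(U) + H(V) - H(U,V)
  = 1.4591 + 1.4591 - 1.4591
  = 1.4591 bits

I(U;V) = 1.4591 bits > I(X;Y) = 0.3238 bits, so (U, V) has the higher mutual information (stronger dependence).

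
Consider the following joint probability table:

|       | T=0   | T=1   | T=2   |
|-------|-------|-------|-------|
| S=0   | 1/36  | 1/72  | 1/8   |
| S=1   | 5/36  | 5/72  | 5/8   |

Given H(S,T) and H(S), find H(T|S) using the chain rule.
From the chain rule: H(S,T) = H(S) + H(T|S)
Therefore: H(T|S) = H(S,T) - H(S)

H(S,T) = -[(1/36)·log₂(1/36) + (1/72)·log₂(1/72) + (1/8)·log₂(1/8) + (5/36)·log₂(5/36) + (5/72)·log₂(5/72) + (5/8)·log₂(5/8)]
  = 0.1436 + 0.0857 + 0.3750 + 0.3956 + 0.2672 + 0.4238
  = 1.6909 bits
Marginal P(S) (row sums):
  P(S=0) = 1/36 + 1/72 + 1/8 = 1/6
  P(S=1) = 5/36 + 5/72 + 5/8 = 5/6
H(S) = -[(1/6)·log₂(1/6) + (5/6)·log₂(5/6)]
  = 0.4308 + 0.2192
  = 0.6500 bits

H(T|S) = 1.6909 - 0.6500 = 1.0409 bits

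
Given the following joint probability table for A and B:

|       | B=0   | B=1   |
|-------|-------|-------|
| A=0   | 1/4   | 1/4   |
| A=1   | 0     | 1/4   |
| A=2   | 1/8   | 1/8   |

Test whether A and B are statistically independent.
Marginal P(A) (row sums):
  P(A=0) = 1/4 + 1/4 = 1/2
  P(A=1) = 0 + 1/4 = 1/4
  P(A=2) = 1/8 + 1/8 = 1/4
Marginal P(B) (column sums):
  P(B=0) = 1/4 + 0 + 1/8 = 3/8
  P(B=1) = 1/4 + 1/4 + 1/8 = 5/8

A and B are independent iff P(A=i,B=j) = P(A=i)·P(B=j) for every cell.
  P(A=0)·P(B=0) = 1/2 × 3/8 = 3/16, but P(A=0,B=0) = 1/4 ✗

No, A and B are not independent. Quantitatively, I(A;B) > 0:

H(A) = -[(1/2)·log₂(1/2) + (1/4)·log₂(1/4) + (1/4)·log₂(1/4)]
  = 0.5000 + 0.5000 + 0.5000
  = 1.5000 bits
H(B) = -[(3/8)·log₂(3/8) + (5/8)·log₂(5/8)]
  = 0.5306 + 0.4238
  = 0.9544 bits
H(A,B) = -[(1/4)·log₂(1/4) + (1/4)·log₂(1/4) + (1/4)·log₂(1/4) + (1/8)·log₂(1/8) + (1/8)·log₂(1/8)]
  = 0.5000 + 0.5000 + 0.5000 + 0.3750 + 0.3750
  = 2.2500 bits
I(A;B) = H(A) + H(B) - H(A,B) = 1.5000 + 0.9544 - 2.2500 = 0.2044 bits > 0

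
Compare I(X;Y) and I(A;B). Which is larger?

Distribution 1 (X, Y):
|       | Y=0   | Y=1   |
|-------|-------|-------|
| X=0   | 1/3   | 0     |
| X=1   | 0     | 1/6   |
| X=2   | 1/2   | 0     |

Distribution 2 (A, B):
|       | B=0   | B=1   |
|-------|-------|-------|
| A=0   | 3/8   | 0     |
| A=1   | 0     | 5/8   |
Distribution 1 (X, Y):
Marginal P(X) (row sums):
  P(X=0) = 1/3 + 0 = 1/3
  P(X=1) = 0 + 1/6 = 1/6
  P(X=2) = 1/2 + 0 = 1/2
Marginal P(Y) (column sums):
  P(Y=0) = 1/3 + 0 + 1/2 = 5/6
  P(Y=1) = 0 + 1/6 + 0 = 1/6

H(X) = -[(1/3)·log₂(1/3) + (1/6)·log₂(1/6) + (1/2)·log₂(1/2)]
  = 0.5283 + 0.4308 + 0.5000
  = 1.4591 bits
H(Y) = -[(5/6)·log₂(5/6) + (1/6)·log₂(1/6)]
  = 0.2192 + 0.4308
  = 0.6500 bits
H(X,Y) = -[(1/3)·log₂(1/3) + (1/6)·log₂(1/6) + (1/2)·log₂(1/2)]
  = 0.5283 + 0.4308 + 0.5000
  = 1.4591 bits

I(X;Y) = H(X) + H(Y) - H(X,Y)
  = 1.4591 + 0.6500 - 1.4591
  = 0.6500 bits

Distribution 2 (A, B):
Marginal P(A) (row sums):
  P(A=0) = 3/8 + 0 = 3/8
  P(A=1) = 0 + 5/8 = 5/8
Marginal P(B) (column sums):
  P(B=0) = 3/8 + 0 = 3/8
  P(B=1) = 0 + 5/8 = 5/8

H(A) = -[(3/8)·log₂(3/8) + (5/8)·log₂(5/8)]
  = 0.5306 + 0.4238
  = 0.9544 bits
H(B) = -[(3/8)·log₂(3/8) + (5/8)·log₂(5/8)]
  = 0.5306 + 0.4238
  = 0.9544 bits
H(A,B) = -[(3/8)·log₂(3/8) + (5/8)·log₂(5/8)]
  = 0.5306 + 0.4238
  = 0.9544 bits

I(A;B) = H(A) + H(B) - H(A,B)
  = 0.9544 + 0.9544 - 0.9544
  = 0.9544 bits

I(A;B) = 0.9544 bits > I(X;Y) = 0.6500 bits, so (A, B) has the higher mutual information (stronger dependence).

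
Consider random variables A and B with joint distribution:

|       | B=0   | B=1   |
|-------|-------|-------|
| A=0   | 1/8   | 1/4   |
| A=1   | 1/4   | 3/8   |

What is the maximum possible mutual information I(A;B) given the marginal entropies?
The upper bound on mutual information is I(A;B) ≤ min(H(A), H(B)).

Marginal P(A) (row sums):
  P(A=0) = 1/8 + 1/4 = 3/8
  P(A=1) = 1/4 + 3/8 = 5/8
Marginal P(B) (column sums):
  P(B=0) = 1/8 + 1/4 = 3/8
  P(B=1) = 1/4 + 3/8 = 5/8

H(A) = -[(3/8)·log₂(3/8) + (5/8)·log₂(5/8)]
  = 0.5306 + 0.4238
  = 0.9544 bits
H(B) = -[(3/8)·log₂(3/8) + (5/8)·log₂(5/8)]
  = 0.5306 + 0.4238
  = 0.9544 bits

Maximum possible I(A;B) = min(0.9544, 0.9544) = 0.9544 bits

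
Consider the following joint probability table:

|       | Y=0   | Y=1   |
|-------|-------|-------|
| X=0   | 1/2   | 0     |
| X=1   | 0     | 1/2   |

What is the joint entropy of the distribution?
H(X,Y) = -Σ P(X,Y) log₂ P(X,Y), summed over the non-zero cells:
H(X,Y) = -[(1/2)·log₂(1/2) + (1/2)·log₂(1/2)]
  = 0.5000 + 0.5000
  = 1.0000 bits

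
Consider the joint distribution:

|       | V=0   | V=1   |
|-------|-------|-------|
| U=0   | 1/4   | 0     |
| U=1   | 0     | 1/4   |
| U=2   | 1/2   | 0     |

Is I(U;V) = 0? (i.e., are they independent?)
Marginal P(U) (row sums):
  P(U=0) = 1/4 + 0 = 1/4
  P(U=1) = 0 + 1/4 = 1/4
  P(U=2) = 1/2 + 0 = 1/2
Marginal P(V) (column sums):
  P(V=0) = 1/4 + 0 + 1/2 = 3/4
  P(V=1) = 0 + 1/4 + 0 = 1/4

U and V are independent iff P(U=i,V=j) = P(U=i)·P(V=j) for every cell.
  P(U=0)·P(V=0) = 1/4 × 3/4 = 3/16, but P(U=0,V=0) = 1/4 ✗

No, U and V are not independent. Quantitatively, I(U;V) > 0:

H(U) = -[(1/4)·log₂(1/4) + (1/4)·log₂(1/4) + (1/2)·log₂(1/2)]
  = 0.5000 + 0.5000 + 0.5000
  = 1.5000 bits
H(V) = -[(3/4)·log₂(3/4) + (1/4)·log₂(1/4)]
  = 0.3113 + 0.5000
  = 0.8113 bits
H(U,V) = -[(1/4)·log₂(1/4) + (1/4)·log₂(1/4) + (1/2)·log₂(1/2)]
  = 0.5000 + 0.5000 + 0.5000
  = 1.5000 bits
I(U;V) = H(U) + H(V) - H(U,V) = 1.5000 + 0.8113 - 1.5000 = 0.8113 bits > 0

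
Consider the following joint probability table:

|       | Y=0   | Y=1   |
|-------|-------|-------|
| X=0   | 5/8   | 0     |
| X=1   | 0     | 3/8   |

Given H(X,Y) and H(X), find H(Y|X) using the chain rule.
From the chain rule: H(X,Y) = H(X) + H(Y|X)
Therefore: H(Y|X) = H(X,Y) - H(X)

H(X,Y) = -[(5/8)·log₂(5/8) + (3/8)·log₂(3/8)]
  = 0.4238 + 0.5306
  = 0.9544 bits
Marginal P(X) (row sums):
  P(X=0) = 5/8 + 0 = 5/8
  P(X=1) = 0 + 3/8 = 3/8
H(X) = -[(5/8)·log₂(5/8) + (3/8)·log₂(3/8)]
  = 0.4238 + 0.5306
  = 0.9544 bits

H(Y|X) = 0.9544 - 0.9544 = 0.0000 bits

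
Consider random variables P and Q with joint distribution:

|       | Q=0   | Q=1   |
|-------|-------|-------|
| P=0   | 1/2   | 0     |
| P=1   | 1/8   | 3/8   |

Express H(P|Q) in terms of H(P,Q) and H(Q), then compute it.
H(P|Q) = H(P,Q) - H(Q)

Marginal P(Q) (column sums):
  P(Q=0) = 1/2 + 1/8 = 5/8
  P(Q=1) = 0 + 3/8 = 3/8

H(P,Q) = -[(1/2)·log₂(1/2) + (1/8)·log₂(1/8) + (3/8)·log₂(3/8)]
  = 0.5000 + 0.3750 + 0.5306
  = 1.4056 bits
H(Q) = -[(5/8)·log₂(5/8) + (3/8)·log₂(3/8)]
  = 0.4238 + 0.5306
  = 0.9544 bits

H(P|Q) = 1.4056 - 0.9544 = 0.4512 bits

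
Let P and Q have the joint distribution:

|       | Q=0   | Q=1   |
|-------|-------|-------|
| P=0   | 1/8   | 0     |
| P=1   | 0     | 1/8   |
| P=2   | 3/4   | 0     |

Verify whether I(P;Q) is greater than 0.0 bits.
Marginal P(P) (row sums):
  P(P=0) = 1/8 + 0 = 1/8
  P(P=1) = 0 + 1/8 = 1/8
  P(P=2) = 3/4 + 0 = 3/4
Marginal P(Q) (column sums):
  P(Q=0) = 1/8 + 0 + 3/4 = 7/8
  P(Q=1) = 0 + 1/8 + 0 = 1/8

H(P) = -[(1/8)·log₂(1/8) + (1/8)·log₂(1/8) + (3/4)·log₂(3/4)]
  = 0.3750 + 0.3750 + 0.3113
  = 1.0613 bits
H(Q) = -[(7/8)·log₂(7/8) + (1/8)·log₂(1/8)]
  = 0.1686 + 0.3750
  = 0.5436 bits
H(P,Q) = -[(1/8)·log₂(1/8) + (1/8)·log₂(1/8) + (3/4)·log₂(3/4)]
  = 0.3750 + 0.3750 + 0.3113
  = 1.0613 bits

I(P;Q) = H(P) + H(Q) - H(P,Q)
  = 1.0613 + 0.5436 - 1.0613
  = 0.5436 bits

Yes. I(P;Q) = 0.5436 bits, which is > 0.0 bits.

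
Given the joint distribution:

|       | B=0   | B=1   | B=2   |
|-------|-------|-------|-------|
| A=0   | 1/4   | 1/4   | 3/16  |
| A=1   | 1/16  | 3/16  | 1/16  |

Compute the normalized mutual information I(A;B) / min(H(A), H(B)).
Marginal P(A) (row sums):
  P(A=0) = 1/4 + 1/4 + 3/16 = 11/16
  P(A=1) = 1/16 + 3/16 + 1/16 = 5/16
Marginal P(B) (column sums):
  P(B=0) = 1/4 + 1/16 = 5/16
  P(B=1) = 1/4 + 3/16 = 7/16
  P(B=2) = 3/16 + 1/16 = 1/4

H(A) = -[(11/16)·log₂(11/16) + (5/16)·log₂(5/16)]
  = 0.3716 + 0.5244
  = 0.8960 bits
H(B) = -[(5/16)·log₂(5/16) + (7/16)·log₂(7/16) + (1/4)·log₂(1/4)]
  = 0.5244 + 0.5218 + 0.5000
  = 1.5462 bits
H(A,B) = -[(1/4)·log₂(1/4) + (1/4)·log₂(1/4) + (3/16)·log₂(3/16) + (1/16)·log₂(1/16) + (3/16)·log₂(3/16) + (1/16)·log₂(1/16)]
  = 0.5000 + 0.5000 + 0.4528 + 0.2500 + 0.4528 + 0.2500
  = 2.4056 bits

I(A;B) = H(A) + H(B) - H(A,B)
  = 0.8960 + 1.5462 - 2.4056
  = 0.0366 bits

min(H(A), H(B)) = min(0.8960, 1.5462) = 0.8960 bits
Normalized MI = 0.0366 / 0.8960 = 0.0408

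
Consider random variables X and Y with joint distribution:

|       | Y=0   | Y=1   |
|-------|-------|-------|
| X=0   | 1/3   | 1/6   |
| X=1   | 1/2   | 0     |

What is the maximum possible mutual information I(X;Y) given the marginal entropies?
The upper bound on mutual information is I(X;Y) ≤ min(H(X), H(Y)).

Marginal P(X) (row sums):
  P(X=0) = 1/3 + 1/6 = 1/2
  P(X=1) = 1/2 + 0 = 1/2
Marginal P(Y) (column sums):
  P(Y=0) = 1/3 + 1/2 = 5/6
  P(Y=1) = 1/6 + 0 = 1/6

H(X) = -[(1/2)·log₂(1/2) + (1/2)·log₂(1/2)]
  = 0.5000 + 0.5000
  = 1.0000 bits
H(Y) = -[(5/6)·log₂(5/6) + (1/6)·log₂(1/6)]
  = 0.2192 + 0.4308
  = 0.6500 bits

Maximum possible I(X;Y) = min(1.0000, 0.6500) = 0.6500 bits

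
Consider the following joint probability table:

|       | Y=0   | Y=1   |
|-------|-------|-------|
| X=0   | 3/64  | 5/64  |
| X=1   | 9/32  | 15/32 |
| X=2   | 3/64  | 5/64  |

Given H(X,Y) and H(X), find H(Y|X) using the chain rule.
From the chain rule: H(X,Y) = H(X) + H(Y|X)
Therefore: H(Y|X) = H(X,Y) - H(X)

H(X,Y) = -[(3/64)·log₂(3/64) + (5/64)·log₂(5/64) + (9/32)·log₂(9/32) + (15/32)·log₂(15/32) + (3/64)·log₂(3/64) + (5/64)·log₂(5/64)]
  = 0.2070 + 0.2873 + 0.5147 + 0.5124 + 0.2070 + 0.2873
  = 2.0157 bits
Marginal P(X) (row sums):
  P(X=0) = 3/64 + 5/64 = 1/8
  P(X=1) = 9/32 + 15/32 = 3/4
  P(X=2) = 3/64 + 5/64 = 1/8
H(X) = -[(1/8)·log₂(1/8) + (3/4)·log₂(3/4) + (1/8)·log₂(1/8)]
  = 0.3750 + 0.3113 + 0.3750
  = 1.0613 bits

H(Y|X) = 2.0157 - 1.0613 = 0.9544 bits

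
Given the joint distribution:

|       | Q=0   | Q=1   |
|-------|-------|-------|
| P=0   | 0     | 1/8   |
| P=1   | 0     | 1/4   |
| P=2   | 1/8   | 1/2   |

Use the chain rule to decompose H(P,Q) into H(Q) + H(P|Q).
By the chain rule: H(P,Q) = H(Q) + H(P|Q)

Marginal P(Q) (column sums):
  P(Q=0) = 0 + 0 + 1/8 = 1/8
  P(Q=1) = 1/8 + 1/4 + 1/2 = 7/8
H(Q) = -[(1/8)·log₂(1/8) + (7/8)·log₂(7/8)]
  = 0.3750 + 0.1686
  = 0.5436 bits
H(P|Q) = -Σ P(P,Q)·log₂ P(P|Q), where P(P|Q) = P(P,Q) / P(Q)
  (cells with P(P,Q) = 0 contribute 0)
  (P=0,Q=1): P(P|Q) = (1/8)/(7/8) = 1/7;  -(1/8)·log₂(1/7) = 0.3509
  (P=1,Q=1): P(P|Q) = (1/4)/(7/8) = 2/7;  -(1/4)·log₂(2/7) = 0.4518
  (P=2,Q=0): P(P|Q) = (1/8)/(1/8) = 1;  -(1/8)·log₂(1) = 0.0000
  (P=2,Q=1): P(P|Q) = (1/2)/(7/8) = 4/7;  -(1/2)·log₂(4/7) = 0.4037
H(P|Q) = 0.3509 + 0.4518 + 0.0000 + 0.4037
  = 1.2064 bits

H(P,Q) = H(Q) + H(P|Q) = 0.5436 + 1.2064 = 1.7500 bits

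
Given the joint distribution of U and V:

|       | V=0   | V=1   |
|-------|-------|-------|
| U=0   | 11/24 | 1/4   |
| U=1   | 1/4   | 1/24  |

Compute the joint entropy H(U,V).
H(U,V) = -Σ P(U,V) log₂ P(U,V), summed over the non-zero cells:
H(U,V) = -[(11/24)·log₂(11/24) + (1/4)·log₂(1/4) + (1/4)·log₂(1/4) + (1/24)·log₂(1/24)]
  = 0.5159 + 0.5000 + 0.5000 + 0.1910
  = 1.7069 bits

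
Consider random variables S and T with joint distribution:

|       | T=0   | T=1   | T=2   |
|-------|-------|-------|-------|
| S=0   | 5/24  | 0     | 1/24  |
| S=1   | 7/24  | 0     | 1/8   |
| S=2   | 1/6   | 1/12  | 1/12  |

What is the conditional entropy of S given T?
Marginal P(T) (column sums):
  P(T=0) = 5/24 + 7/24 + 1/6 = 2/3
  P(T=1) = 0 + 0 + 1/12 = 1/12
  P(T=2) = 1/24 + 1/8 + 1/12 = 1/4

H(S|T) = -Σ P(S,T)·log₂ P(S|T), where P(S|T) = P(S,T) / P(T)
  (cells with P(S,T) = 0 contribute 0)
  (S=0,T=0): P(S|T) = (5/24)/(2/3) = 5/16;  -(5/24)·log₂(5/16) = 0.3496
  (S=0,T=2): P(S|T) = (1/24)/(1/4) = 1/6;  -(1/24)·log₂(1/6) = 0.1077
  (S=1,T=0): P(S|T) = (7/24)/(2/3) = 7/16;  -(7/24)·log₂(7/16) = 0.3479
  (S=1,T=2): P(S|T) = (1/8)/(1/4) = 1/2;  -(1/8)·log₂(1/2) = 0.1250
  (S=2,T=0): P(S|T) = (1/6)/(2/3) = 1/4;  -(1/6)·log₂(1/4) = 0.3333
  (S=2,T=1): P(S|T) = (1/12)/(1/12) = 1;  -(1/12)·log₂(1) = 0.0000
  (S=2,T=2): P(S|T) = (1/12)/(1/4) = 1/3;  -(1/12)·log₂(1/3) = 0.1321
H(S|T) = 0.3496 + 0.1077 + 0.3479 + 0.1250 + 0.3333 + 0.0000 + 0.1321
  = 1.3956 bits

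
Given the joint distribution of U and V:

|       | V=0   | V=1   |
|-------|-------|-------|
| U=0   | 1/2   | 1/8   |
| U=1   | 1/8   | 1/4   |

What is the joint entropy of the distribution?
H(U,V) = -Σ P(U,V) log₂ P(U,V), summed over the non-zero cells:
H(U,V) = -[(1/2)·log₂(1/2) + (1/8)·log₂(1/8) + (1/8)·log₂(1/8) + (1/4)·log₂(1/4)]
  = 0.5000 + 0.3750 + 0.3750 + 0.5000
  = 1.7500 bits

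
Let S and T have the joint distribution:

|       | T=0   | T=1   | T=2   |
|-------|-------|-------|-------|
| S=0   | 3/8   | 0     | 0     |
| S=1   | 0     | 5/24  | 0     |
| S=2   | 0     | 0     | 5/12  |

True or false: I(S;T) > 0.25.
Marginal P(S) (row sums):
  P(S=0) = 3/8 + 0 + 0 = 3/8
  P(S=1) = 0 + 5/24 + 0 = 5/24
  P(S=2) = 0 + 0 + 5/12 = 5/12
Marginal P(T) (column sums):
  P(T=0) = 3/8 + 0 + 0 = 3/8
  P(T=1) = 0 + 5/24 + 0 = 5/24
  P(T=2) = 0 + 0 + 5/12 = 5/12

H(S) = -[(3/8)·log₂(3/8) + (5/24)·log₂(5/24) + (5/12)·log₂(5/12)]
  = 0.5306 + 0.4715 + 0.5263
  = 1.5284 bits
H(T) = -[(3/8)·log₂(3/8) + (5/24)·log₂(5/24) + (5/12)·log₂(5/12)]
  = 0.5306 + 0.4715 + 0.5263
  = 1.5284 bits
H(S,T) = -[(3/8)·log₂(3/8) + (5/24)·log₂(5/24) + (5/12)·log₂(5/12)]
  = 0.5306 + 0.4715 + 0.5263
  = 1.5284 bits

I(S;T) = H(S) + H(T) - H(S,T)
  = 1.5284 + 1.5284 - 1.5284
  = 1.5284 bits

True. I(S;T) = 1.5284 bits, which is > 0.25 bits.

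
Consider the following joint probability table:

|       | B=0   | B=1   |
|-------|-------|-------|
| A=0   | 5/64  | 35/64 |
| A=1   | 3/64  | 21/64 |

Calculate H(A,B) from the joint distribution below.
H(A,B) = -Σ P(A,B) log₂ P(A,B), summed over the non-zero cells:
H(A,B) = -[(5/64)·log₂(5/64) + (35/64)·log₂(35/64) + (3/64)·log₂(3/64) + (21/64)·log₂(21/64)]
  = 0.2873 + 0.4762 + 0.2070 + 0.5275
  = 1.4980 bits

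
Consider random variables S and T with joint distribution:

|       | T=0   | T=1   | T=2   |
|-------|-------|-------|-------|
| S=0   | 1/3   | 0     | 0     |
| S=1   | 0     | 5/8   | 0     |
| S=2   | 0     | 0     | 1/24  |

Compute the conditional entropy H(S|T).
Marginal P(T) (column sums):
  P(T=0) = 1/3 + 0 + 0 = 1/3
  P(T=1) = 0 + 5/8 + 0 = 5/8
  P(T=2) = 0 + 0 + 1/24 = 1/24

H(S|T) = -Σ P(S,T)·log₂ P(S|T), where P(S|T) = P(S,T) / P(T)
  (cells with P(S,T) = 0 contribute 0)
  (S=0,T=0): P(S|T) = (1/3)/(1/3) = 1;  -(1/3)·log₂(1) = 0.0000
  (S=1,T=1): P(S|T) = (5/8)/(5/8) = 1;  -(5/8)·log₂(1) = 0.0000
  (S=2,T=2): P(S|T) = (1/24)/(1/24) = 1;  -(1/24)·log₂(1) = 0.0000
H(S|T) = 0.0000 + 0.0000 + 0.0000
  = 0.0000 bits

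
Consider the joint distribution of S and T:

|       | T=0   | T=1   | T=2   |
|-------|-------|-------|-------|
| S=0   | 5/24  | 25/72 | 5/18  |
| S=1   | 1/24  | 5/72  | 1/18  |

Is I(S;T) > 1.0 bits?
Marginal P(S) (row sums):
  P(S=0) = 5/24 + 25/72 + 5/18 = 5/6
  P(S=1) = 1/24 + 5/72 + 1/18 = 1/6
Marginal P(T) (column sums):
  P(T=0) = 5/24 + 1/24 = 1/4
  P(T=1) = 25/72 + 5/72 = 5/12
  P(T=2) = 5/18 + 1/18 = 1/3

H(S) = -[(5/6)·log₂(5/6) + (1/6)·log₂(1/6)]
  = 0.2192 + 0.4308
  = 0.6500 bits
H(T) = -[(1/4)·log₂(1/4) + (5/12)·log₂(5/12) + (1/3)·log₂(1/3)]
  = 0.5000 + 0.5263 + 0.5283
  = 1.5546 bits
H(S,T) = -[(5/24)·log₂(5/24) + (25/72)·log₂(25/72) + (5/18)·log₂(5/18) + (1/24)·log₂(1/24) + (5/72)·log₂(5/72) + (1/18)·log₂(1/18)]
  = 0.4715 + 0.5299 + 0.5133 + 0.1910 + 0.2672 + 0.2317
  = 2.2046 bits

I(S;T) = H(S) + H(T) - H(S,T)
  = 0.6500 + 1.5546 - 2.2046
  = 0.0000 bits

No. I(S;T) = 0.0000 bits, which is ≤ 1.0 bits.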